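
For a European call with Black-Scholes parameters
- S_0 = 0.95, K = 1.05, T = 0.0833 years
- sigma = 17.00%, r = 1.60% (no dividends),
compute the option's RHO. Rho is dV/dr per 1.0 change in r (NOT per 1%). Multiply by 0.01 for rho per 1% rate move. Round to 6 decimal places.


d1 = -1.9881190086; d2 = -2.0371839655
phi(d1) = 0.0552853608; exp(-qT) = 1.0000000000; exp(-rT) = 0.9986680878
N(d2) = 0.0208158050
Rho = K*T*exp(-rT)*N(d2) = 1.0500 * 0.0833 * 0.9986680878 * 0.0208158050 = 0.001818

Answer: Rho = 0.001818


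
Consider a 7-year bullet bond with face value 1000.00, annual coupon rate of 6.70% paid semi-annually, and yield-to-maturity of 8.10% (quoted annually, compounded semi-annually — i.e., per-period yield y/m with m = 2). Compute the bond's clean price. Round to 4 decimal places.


Coupon per period c = face * coupon_rate / m = 33.500000
Periods per year m = 2; per-period yield y/m = 0.040500
Number of cashflows N = 14
Cashflows (t years, CF_t, discount factor 1/(1+y/m)^(m*t), PV):
  t = 0.5000: CF_t = 33.500000, DF = 0.961076, PV = 32.196060
  t = 1.0000: CF_t = 33.500000, DF = 0.923668, PV = 30.942873
  t = 1.5000: CF_t = 33.500000, DF = 0.887715, PV = 29.738465
  t = 2.0000: CF_t = 33.500000, DF = 0.853162, PV = 28.580937
  t = 2.5000: CF_t = 33.500000, DF = 0.819954, PV = 27.468465
  t = 3.0000: CF_t = 33.500000, DF = 0.788039, PV = 26.399293
  t = 3.5000: CF_t = 33.500000, DF = 0.757365, PV = 25.371738
  t = 4.0000: CF_t = 33.500000, DF = 0.727886, PV = 24.384179
  t = 4.5000: CF_t = 33.500000, DF = 0.699554, PV = 23.435059
  t = 5.0000: CF_t = 33.500000, DF = 0.672325, PV = 22.522882
  t = 5.5000: CF_t = 33.500000, DF = 0.646156, PV = 21.646210
  t = 6.0000: CF_t = 33.500000, DF = 0.621005, PV = 20.803662
  t = 6.5000: CF_t = 33.500000, DF = 0.596833, PV = 19.993909
  t = 7.0000: CF_t = 1033.500000, DF = 0.573602, PV = 592.817885
Price P = sum_t PV_t = 926.301617

Answer: Price = 926.3016


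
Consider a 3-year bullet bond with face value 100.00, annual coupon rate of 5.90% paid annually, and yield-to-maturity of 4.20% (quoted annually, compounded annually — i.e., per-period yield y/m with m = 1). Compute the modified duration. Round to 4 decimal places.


Coupon per period c = face * coupon_rate / m = 5.900000
Periods per year m = 1; per-period yield y/m = 0.042000
Number of cashflows N = 3
Cashflows (t years, CF_t, discount factor 1/(1+y/m)^(m*t), PV):
  t = 1.0000: CF_t = 5.900000, DF = 0.959693, PV = 5.662188
  t = 2.0000: CF_t = 5.900000, DF = 0.921010, PV = 5.433962
  t = 3.0000: CF_t = 105.900000, DF = 0.883887, PV = 93.603654
Price P = sum_t PV_t = 104.699804
First compute Macaulay numerator sum_t t * PV_t:
  t * PV_t at t = 1.0000: 5.662188
  t * PV_t at t = 2.0000: 10.867923
  t * PV_t at t = 3.0000: 280.810962
Macaulay duration D = 297.341074 / 104.699804 = 2.839939
Modified duration = D / (1 + y/m) = 2.839939 / (1 + 0.042000) = 2.725469

Answer: Modified duration = 2.7255


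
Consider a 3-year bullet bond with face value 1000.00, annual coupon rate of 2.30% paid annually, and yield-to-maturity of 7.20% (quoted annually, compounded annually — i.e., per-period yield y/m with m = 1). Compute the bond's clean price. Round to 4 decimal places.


Coupon per period c = face * coupon_rate / m = 23.000000
Periods per year m = 1; per-period yield y/m = 0.072000
Number of cashflows N = 3
Cashflows (t years, CF_t, discount factor 1/(1+y/m)^(m*t), PV):
  t = 1.0000: CF_t = 23.000000, DF = 0.932836, PV = 21.455224
  t = 2.0000: CF_t = 23.000000, DF = 0.870183, PV = 20.014201
  t = 3.0000: CF_t = 1023.000000, DF = 0.811738, PV = 830.407528
Price P = sum_t PV_t = 871.876953

Answer: Price = 871.8770


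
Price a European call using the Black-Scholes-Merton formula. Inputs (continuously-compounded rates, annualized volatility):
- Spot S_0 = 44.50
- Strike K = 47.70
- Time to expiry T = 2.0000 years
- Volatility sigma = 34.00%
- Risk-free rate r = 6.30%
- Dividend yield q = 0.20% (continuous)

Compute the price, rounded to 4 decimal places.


d1 = (ln(S/K) + (r - q + 0.5*sigma^2) * T) / (sigma * sqrt(T)) = 0.34972210
d2 = d1 - sigma * sqrt(T) = -0.13111051
exp(-rT) = 0.88161485; exp(-qT) = 0.99600799
C = S_0 * exp(-qT) * N(d1) - K * exp(-rT) * N(d2)
N(d1) = 0.63672637; N(d2) = 0.44784394
C = 44.5000 * 0.99600799 * 0.63672637 - 47.7000 * 0.88161485 * 0.44784394 = 9.3880

Answer: Price = 9.3880


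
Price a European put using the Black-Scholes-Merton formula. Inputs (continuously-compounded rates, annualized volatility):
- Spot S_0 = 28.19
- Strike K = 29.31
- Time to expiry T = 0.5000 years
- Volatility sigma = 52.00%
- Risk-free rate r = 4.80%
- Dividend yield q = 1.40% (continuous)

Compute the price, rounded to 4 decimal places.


Answer: Price = 4.4467

Derivation:
d1 = (ln(S/K) + (r - q + 0.5*sigma^2) * T) / (sigma * sqrt(T)) = 0.12412049
d2 = d1 - sigma * sqrt(T) = -0.24357503
exp(-rT) = 0.97628571; exp(-qT) = 0.99302444
P = K * exp(-rT) * N(-d2) - S_0 * exp(-qT) * N(-d1)
N(-d1) = 0.45060994; N(-d2) = 0.59622002
P = 29.3100 * 0.97628571 * 0.59622002 - 28.1900 * 0.99302444 * 0.45060994 = 4.4467


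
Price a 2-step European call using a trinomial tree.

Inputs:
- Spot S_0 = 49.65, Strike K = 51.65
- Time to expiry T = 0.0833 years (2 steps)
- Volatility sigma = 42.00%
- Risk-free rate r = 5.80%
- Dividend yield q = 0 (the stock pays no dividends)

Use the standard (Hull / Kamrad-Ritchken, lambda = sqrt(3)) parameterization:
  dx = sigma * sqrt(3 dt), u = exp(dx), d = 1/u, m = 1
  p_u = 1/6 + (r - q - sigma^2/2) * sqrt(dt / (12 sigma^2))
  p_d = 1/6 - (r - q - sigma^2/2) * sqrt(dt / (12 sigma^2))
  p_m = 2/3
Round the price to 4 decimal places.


dt = T/N = 0.041650; dx = sigma*sqrt(3*dt) = 0.148463
u = exp(dx) = 1.160050; d = 1/u = 0.862032
p_u = 0.162430, p_m = 0.666667, p_d = 0.170903
Discount per step: exp(-r*dt) = 0.997587
Stock lattice S(k, j) with j the centered position index:
  k=0: S(0,+0) = 49.6500
  k=1: S(1,-1) = 42.7999; S(1,+0) = 49.6500; S(1,+1) = 57.5965
  k=2: S(2,-2) = 36.8949; S(2,-1) = 42.7999; S(2,+0) = 49.6500; S(2,+1) = 57.5965; S(2,+2) = 66.8147
Terminal payoffs V(N, j) = max(S_T - K, 0):
  V(2,-2) = 0.000000; V(2,-1) = 0.000000; V(2,+0) = 0.000000; V(2,+1) = 5.946460; V(2,+2) = 15.164748
Backward induction: V(k, j) = exp(-r*dt) * [p_u * V(k+1, j+1) + p_m * V(k+1, j) + p_d * V(k+1, j-1)]
  V(1,-1) = exp(-r*dt) * [p_u*0.000000 + p_m*0.000000 + p_d*0.000000] = 0.000000
  V(1,+0) = exp(-r*dt) * [p_u*5.946460 + p_m*0.000000 + p_d*0.000000] = 0.963556
  V(1,+1) = exp(-r*dt) * [p_u*15.164748 + p_m*5.946460 + p_d*0.000000] = 6.412016
  V(0,+0) = exp(-r*dt) * [p_u*6.412016 + p_m*0.963556 + p_d*0.000000] = 1.679815

Answer: Price = V(0,0) = 1.6798


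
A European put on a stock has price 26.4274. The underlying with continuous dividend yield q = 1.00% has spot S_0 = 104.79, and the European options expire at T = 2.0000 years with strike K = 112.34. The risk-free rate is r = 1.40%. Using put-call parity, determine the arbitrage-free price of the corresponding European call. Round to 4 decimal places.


Answer: Call price = 19.9043

Derivation:
Put-call parity: C - P = S_0 * exp(-qT) - K * exp(-rT).
S_0 * exp(-qT) = 104.7900 * 0.98019867 = 102.71501898
K * exp(-rT) = 112.3400 * 0.97238837 = 109.23810913
C = P + S*exp(-qT) - K*exp(-rT)
C = 26.4274 + 102.71501898 - 109.23810913 = 19.9043


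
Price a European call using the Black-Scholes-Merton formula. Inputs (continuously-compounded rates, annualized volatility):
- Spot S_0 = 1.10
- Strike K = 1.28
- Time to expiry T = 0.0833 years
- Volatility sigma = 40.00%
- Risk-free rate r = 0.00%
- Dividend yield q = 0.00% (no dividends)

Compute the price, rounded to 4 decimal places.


d1 = (ln(S/K) + (r - q + 0.5*sigma^2) * T) / (sigma * sqrt(T)) = -1.25499971
d2 = d1 - sigma * sqrt(T) = -1.37044667
exp(-rT) = 1.00000000; exp(-qT) = 1.00000000
C = S_0 * exp(-qT) * N(d1) - K * exp(-rT) * N(d2)
N(d1) = 0.10473943; N(d2) = 0.08527376
C = 1.1000 * 1.00000000 * 0.10473943 - 1.2800 * 1.00000000 * 0.08527376 = 0.0061

Answer: Price = 0.0061


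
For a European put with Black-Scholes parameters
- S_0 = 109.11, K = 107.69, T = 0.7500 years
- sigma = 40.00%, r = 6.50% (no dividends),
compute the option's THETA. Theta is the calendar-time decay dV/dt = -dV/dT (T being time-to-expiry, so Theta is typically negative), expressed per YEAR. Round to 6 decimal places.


d1 = 0.3517501271; d2 = 0.0053399655
phi(d1) = 0.3750099916; exp(-qT) = 1.0000000000; exp(-rT) = 0.9524192047
Theta = -S*exp(-qT)*phi(d1)*sigma/(2*sqrt(T)) + r*K*exp(-rT)*N(-d2) - q*S*exp(-qT)*N(-d1)
N(-d1) = 0.3625128320; N(-d2) = 0.4978696721; sqrt(T) = 0.8660254038
Term 1 = -109.1100 * 1.0000000000 * 0.3750099916 * 0.4000 / (2 * 0.8660254038) = -9.4494549476
Term 2 = 0.0650 * 107.6900 * 0.9524192047 * 0.4978696721 = 3.3191933329
Term 3 = 0 (no dividend yield, q = 0)
Theta = -9.4494549476 + (3.3191933329) + (0.0000000000) = -6.130262

Answer: Theta = -6.130262


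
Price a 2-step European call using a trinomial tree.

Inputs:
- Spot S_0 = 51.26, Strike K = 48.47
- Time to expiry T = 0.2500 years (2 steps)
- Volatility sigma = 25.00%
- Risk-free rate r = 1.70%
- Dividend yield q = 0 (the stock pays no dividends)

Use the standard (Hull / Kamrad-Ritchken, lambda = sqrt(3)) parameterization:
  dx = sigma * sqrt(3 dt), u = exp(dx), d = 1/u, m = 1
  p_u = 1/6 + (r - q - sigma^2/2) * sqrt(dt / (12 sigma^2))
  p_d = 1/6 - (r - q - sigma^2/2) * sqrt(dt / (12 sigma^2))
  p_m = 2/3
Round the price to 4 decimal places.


Answer: Price = V(0,0) = 4.3407

Derivation:
dt = T/N = 0.125000; dx = sigma*sqrt(3*dt) = 0.153093
u = exp(dx) = 1.165433; d = 1/u = 0.858050
p_u = 0.160849, p_m = 0.666667, p_d = 0.172484
Discount per step: exp(-r*dt) = 0.997877
Stock lattice S(k, j) with j the centered position index:
  k=0: S(0,+0) = 51.2600
  k=1: S(1,-1) = 43.9836; S(1,+0) = 51.2600; S(1,+1) = 59.7401
  k=2: S(2,-2) = 37.7401; S(2,-1) = 43.9836; S(2,+0) = 51.2600; S(2,+1) = 59.7401; S(2,+2) = 69.6231
Terminal payoffs V(N, j) = max(S_T - K, 0):
  V(2,-2) = 0.000000; V(2,-1) = 0.000000; V(2,+0) = 2.790000; V(2,+1) = 11.270120; V(2,+2) = 21.153137
Backward induction: V(k, j) = exp(-r*dt) * [p_u * V(k+1, j+1) + p_m * V(k+1, j) + p_d * V(k+1, j-1)]
  V(1,-1) = exp(-r*dt) * [p_u*2.790000 + p_m*0.000000 + p_d*0.000000] = 0.447816
  V(1,+0) = exp(-r*dt) * [p_u*11.270120 + p_m*2.790000 + p_d*0.000000] = 3.664993
  V(1,+1) = exp(-r*dt) * [p_u*21.153137 + p_m*11.270120 + p_d*2.790000] = 11.372915
  V(0,+0) = exp(-r*dt) * [p_u*11.372915 + p_m*3.664993 + p_d*0.447816] = 4.340659


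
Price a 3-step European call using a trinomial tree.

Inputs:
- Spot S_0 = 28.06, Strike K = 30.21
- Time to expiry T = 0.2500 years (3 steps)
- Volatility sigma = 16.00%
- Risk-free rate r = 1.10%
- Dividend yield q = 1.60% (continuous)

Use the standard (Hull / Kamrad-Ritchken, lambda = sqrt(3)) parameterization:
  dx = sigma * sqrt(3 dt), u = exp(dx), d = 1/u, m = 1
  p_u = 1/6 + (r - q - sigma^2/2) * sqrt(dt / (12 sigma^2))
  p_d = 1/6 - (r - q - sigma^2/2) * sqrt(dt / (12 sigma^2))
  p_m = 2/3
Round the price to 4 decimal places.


Answer: Price = V(0,0) = 0.1972

Derivation:
dt = T/N = 0.083333; dx = sigma*sqrt(3*dt) = 0.080000
u = exp(dx) = 1.083287; d = 1/u = 0.923116
p_u = 0.157396, p_m = 0.666667, p_d = 0.175937
Discount per step: exp(-r*dt) = 0.999084
Stock lattice S(k, j) with j the centered position index:
  k=0: S(0,+0) = 28.0600
  k=1: S(1,-1) = 25.9026; S(1,+0) = 28.0600; S(1,+1) = 30.3970
  k=2: S(2,-2) = 23.9112; S(2,-1) = 25.9026; S(2,+0) = 28.0600; S(2,+1) = 30.3970; S(2,+2) = 32.9287
  k=3: S(3,-3) = 22.0728; S(3,-2) = 23.9112; S(3,-1) = 25.9026; S(3,+0) = 28.0600; S(3,+1) = 30.3970; S(3,+2) = 32.9287; S(3,+3) = 35.6713
Terminal payoffs V(N, j) = max(S_T - K, 0):
  V(3,-3) = 0.000000; V(3,-2) = 0.000000; V(3,-1) = 0.000000; V(3,+0) = 0.000000; V(3,+1) = 0.187035; V(3,+2) = 2.718715; V(3,+3) = 5.461251
Backward induction: V(k, j) = exp(-r*dt) * [p_u * V(k+1, j+1) + p_m * V(k+1, j) + p_d * V(k+1, j-1)]
  V(2,-2) = exp(-r*dt) * [p_u*0.000000 + p_m*0.000000 + p_d*0.000000] = 0.000000
  V(2,-1) = exp(-r*dt) * [p_u*0.000000 + p_m*0.000000 + p_d*0.000000] = 0.000000
  V(2,+0) = exp(-r*dt) * [p_u*0.187035 + p_m*0.000000 + p_d*0.000000] = 0.029412
  V(2,+1) = exp(-r*dt) * [p_u*2.718715 + p_m*0.187035 + p_d*0.000000] = 0.552098
  V(2,+2) = exp(-r*dt) * [p_u*5.461251 + p_m*2.718715 + p_d*0.187035] = 2.702483
  V(1,-1) = exp(-r*dt) * [p_u*0.029412 + p_m*0.000000 + p_d*0.000000] = 0.004625
  V(1,+0) = exp(-r*dt) * [p_u*0.552098 + p_m*0.029412 + p_d*0.000000] = 0.106408
  V(1,+1) = exp(-r*dt) * [p_u*2.702483 + p_m*0.552098 + p_d*0.029412] = 0.797868
  V(0,+0) = exp(-r*dt) * [p_u*0.797868 + p_m*0.106408 + p_d*0.004625] = 0.197153


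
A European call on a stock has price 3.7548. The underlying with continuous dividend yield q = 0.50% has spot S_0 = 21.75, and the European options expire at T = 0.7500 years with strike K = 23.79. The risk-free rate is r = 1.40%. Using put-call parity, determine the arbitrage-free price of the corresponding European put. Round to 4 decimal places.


Answer: Put price = 5.6277

Derivation:
Put-call parity: C - P = S_0 * exp(-qT) - K * exp(-rT).
S_0 * exp(-qT) = 21.7500 * 0.99625702 = 21.66859024
K * exp(-rT) = 23.7900 * 0.98955493 = 23.54151185
P = C - S*exp(-qT) + K*exp(-rT)
P = 3.7548 - 21.66859024 + 23.54151185 = 5.6277


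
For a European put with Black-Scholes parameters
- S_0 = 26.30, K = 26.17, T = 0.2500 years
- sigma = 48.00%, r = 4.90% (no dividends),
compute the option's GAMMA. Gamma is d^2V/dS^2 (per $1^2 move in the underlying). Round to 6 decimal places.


d1 = 0.1916884277; d2 = -0.0483115723
phi(d1) = 0.3916797412; exp(-qT) = 1.0000000000; exp(-rT) = 0.9878247258
Gamma = exp(-qT) * phi(d1) / (S * sigma * sqrt(T)) = 1.0000000000 * 0.3916797412 / (26.3000 * 0.4800 * 0.5000000000) = 0.062053

Answer: Gamma = 0.062053


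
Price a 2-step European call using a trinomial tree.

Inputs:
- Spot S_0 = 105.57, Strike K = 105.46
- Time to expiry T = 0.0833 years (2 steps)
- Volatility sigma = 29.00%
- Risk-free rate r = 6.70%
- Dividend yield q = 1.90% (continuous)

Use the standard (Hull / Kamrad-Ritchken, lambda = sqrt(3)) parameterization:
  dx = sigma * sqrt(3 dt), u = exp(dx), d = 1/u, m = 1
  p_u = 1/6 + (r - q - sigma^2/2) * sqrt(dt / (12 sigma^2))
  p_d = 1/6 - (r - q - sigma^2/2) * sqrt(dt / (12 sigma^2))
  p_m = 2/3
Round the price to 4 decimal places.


dt = T/N = 0.041650; dx = sigma*sqrt(3*dt) = 0.102510
u = exp(dx) = 1.107948; d = 1/u = 0.902569
p_u = 0.167875, p_m = 0.666667, p_d = 0.165458
Discount per step: exp(-r*dt) = 0.997213
Stock lattice S(k, j) with j the centered position index:
  k=0: S(0,+0) = 105.5700
  k=1: S(1,-1) = 95.2842; S(1,+0) = 105.5700; S(1,+1) = 116.9661
  k=2: S(2,-2) = 86.0006; S(2,-1) = 95.2842; S(2,+0) = 105.5700; S(2,+1) = 116.9661; S(2,+2) = 129.5924
Terminal payoffs V(N, j) = max(S_T - K, 0):
  V(2,-2) = 0.000000; V(2,-1) = 0.000000; V(2,+0) = 0.110000; V(2,+1) = 11.506108; V(2,+2) = 24.132406
Backward induction: V(k, j) = exp(-r*dt) * [p_u * V(k+1, j+1) + p_m * V(k+1, j) + p_d * V(k+1, j-1)]
  V(1,-1) = exp(-r*dt) * [p_u*0.110000 + p_m*0.000000 + p_d*0.000000] = 0.018415
  V(1,+0) = exp(-r*dt) * [p_u*11.506108 + p_m*0.110000 + p_d*0.000000] = 1.999339
  V(1,+1) = exp(-r*dt) * [p_u*24.132406 + p_m*11.506108 + p_d*0.110000] = 11.707461
  V(0,+0) = exp(-r*dt) * [p_u*11.707461 + p_m*1.999339 + p_d*0.018415] = 3.292135

Answer: Price = V(0,0) = 3.2921


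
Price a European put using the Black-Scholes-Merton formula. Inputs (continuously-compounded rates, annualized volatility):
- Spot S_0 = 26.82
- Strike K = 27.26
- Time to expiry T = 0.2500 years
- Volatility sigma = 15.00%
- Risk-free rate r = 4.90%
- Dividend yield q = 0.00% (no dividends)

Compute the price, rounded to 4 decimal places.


d1 = (ln(S/K) + (r - q + 0.5*sigma^2) * T) / (sigma * sqrt(T)) = -0.01613398
d2 = d1 - sigma * sqrt(T) = -0.09113398
exp(-rT) = 0.98782473; exp(-qT) = 1.00000000
P = K * exp(-rT) * N(-d2) - S_0 * exp(-qT) * N(-d1)
N(-d1) = 0.50643625; N(-d2) = 0.53630693
P = 27.2600 * 0.98782473 * 0.53630693 - 26.8200 * 1.00000000 * 0.50643625 = 0.8591

Answer: Price = 0.8591


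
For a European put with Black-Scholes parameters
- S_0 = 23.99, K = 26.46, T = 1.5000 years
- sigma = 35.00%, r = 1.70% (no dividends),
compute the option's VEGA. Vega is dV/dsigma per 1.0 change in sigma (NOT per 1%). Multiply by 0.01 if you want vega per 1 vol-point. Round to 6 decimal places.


d1 = 0.0452057255; d2 = -0.3834549795
phi(d1) = 0.3985348578; exp(-qT) = 1.0000000000; exp(-rT) = 0.9748223790
Vega = S * exp(-qT) * phi(d1) * sqrt(T) = 23.9900 * 1.0000000000 * 0.3985348578 * 1.2247448714 = 11.709604

Answer: Vega = 11.709604


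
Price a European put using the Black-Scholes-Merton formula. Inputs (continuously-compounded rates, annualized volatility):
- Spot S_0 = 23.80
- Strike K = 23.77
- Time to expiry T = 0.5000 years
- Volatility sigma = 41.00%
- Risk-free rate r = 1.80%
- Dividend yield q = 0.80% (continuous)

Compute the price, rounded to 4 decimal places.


d1 = (ln(S/K) + (r - q + 0.5*sigma^2) * T) / (sigma * sqrt(T)) = 0.16655400
d2 = d1 - sigma * sqrt(T) = -0.12335978
exp(-rT) = 0.99104038; exp(-qT) = 0.99600799
P = K * exp(-rT) * N(-d2) - S_0 * exp(-qT) * N(-d1)
N(-d1) = 0.43386050; N(-d2) = 0.54908890
P = 23.7700 * 0.99104038 * 0.54908890 - 23.8000 * 0.99600799 * 0.43386050 = 2.6502

Answer: Price = 2.6502


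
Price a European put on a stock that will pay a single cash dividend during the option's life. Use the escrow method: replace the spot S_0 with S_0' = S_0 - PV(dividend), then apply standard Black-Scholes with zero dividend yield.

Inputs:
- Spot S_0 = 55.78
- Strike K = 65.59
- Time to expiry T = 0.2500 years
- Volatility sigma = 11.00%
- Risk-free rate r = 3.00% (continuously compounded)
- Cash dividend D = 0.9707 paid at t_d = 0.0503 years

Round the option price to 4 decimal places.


Answer: Price = 10.2899

Derivation:
PV(D) = D * exp(-r * t_d) = 0.9707 * 0.99849214 = 0.96923632
S_0' = S_0 - PV(D) = 55.7800 - 0.96923632 = 54.81076368
d1 = (ln(S_0'/K) + (r + sigma^2/2)*T) / (sigma*sqrt(T)) = -3.10043915
d2 = d1 - sigma*sqrt(T) = -3.15543915
exp(-rT) = 0.99252805
N(-d1) = 0.99903383; N(-d2) = 0.99919872
P = K * exp(-rT) * N(-d2) - S_0' * N(-d1) = 65.5900 * 0.99252805 * 0.99919872 - 54.81076368 * 0.99903383 = 10.2899


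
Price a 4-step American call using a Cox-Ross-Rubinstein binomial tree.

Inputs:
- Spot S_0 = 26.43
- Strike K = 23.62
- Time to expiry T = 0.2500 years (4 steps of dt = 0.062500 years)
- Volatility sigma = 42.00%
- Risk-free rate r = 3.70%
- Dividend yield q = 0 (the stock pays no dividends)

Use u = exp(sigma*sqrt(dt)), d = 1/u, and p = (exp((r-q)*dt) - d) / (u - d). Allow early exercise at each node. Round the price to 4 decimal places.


dt = T/N = 0.062500
u = exp(sigma*sqrt(dt)) = 1.110711; d = 1/u = 0.900325
p = (exp((r-q)*dt) - d) / (u - d) = 0.484779
Discount per step: exp(-r*dt) = 0.997690
Stock lattice S(k, i) with i counting down-moves:
  k=0: S(0,0) = 26.4300
  k=1: S(1,0) = 29.3561; S(1,1) = 23.7956
  k=2: S(2,0) = 32.6061; S(2,1) = 26.4300; S(2,2) = 21.4237
  k=3: S(3,0) = 36.2160; S(3,1) = 29.3561; S(3,2) = 23.7956; S(3,3) = 19.2883
  k=4: S(4,0) = 40.2254; S(4,1) = 32.6061; S(4,2) = 26.4300; S(4,3) = 21.4237; S(4,4) = 17.3657
Terminal payoffs V(N, i) = max(S_T - K, 0):
  V(4,0) = 16.605444; V(4,1) = 8.986111; V(4,2) = 2.810000; V(4,3) = 0.000000; V(4,4) = 0.000000
Backward induction: V(k, i) = exp(-r*dt) * [p * V(k+1, i) + (1-p) * V(k+1, i+1)]; then take max(V_cont, immediate exercise) for American.
  V(3,0) = exp(-r*dt) * [p*16.605444 + (1-p)*8.986111] = 12.650512; exercise = 12.595954; V(3,0) = max -> 12.650512
  V(3,1) = exp(-r*dt) * [p*8.986111 + (1-p)*2.810000] = 5.790640; exercise = 5.736081; V(3,1) = max -> 5.790640
  V(3,2) = exp(-r*dt) * [p*2.810000 + (1-p)*0.000000] = 1.359081; exercise = 0.175577; V(3,2) = max -> 1.359081
  V(3,3) = exp(-r*dt) * [p*0.000000 + (1-p)*0.000000] = 0.000000; exercise = 0.000000; V(3,3) = max -> 0.000000
  V(2,0) = exp(-r*dt) * [p*12.650512 + (1-p)*5.790640] = 9.095101; exercise = 8.986111; V(2,0) = max -> 9.095101
  V(2,1) = exp(-r*dt) * [p*5.790640 + (1-p)*1.359081] = 3.499304; exercise = 2.810000; V(2,1) = max -> 3.499304
  V(2,2) = exp(-r*dt) * [p*1.359081 + (1-p)*0.000000] = 0.657331; exercise = 0.000000; V(2,2) = max -> 0.657331
  V(1,0) = exp(-r*dt) * [p*9.095101 + (1-p)*3.499304] = 6.197678; exercise = 5.736081; V(1,0) = max -> 6.197678
  V(1,1) = exp(-r*dt) * [p*3.499304 + (1-p)*0.657331] = 2.030358; exercise = 0.175577; V(1,1) = max -> 2.030358
  V(0,0) = exp(-r*dt) * [p*6.197678 + (1-p)*2.030358] = 4.041229; exercise = 2.810000; V(0,0) = max -> 4.041229

Answer: Price = V(0,0) = 4.0412


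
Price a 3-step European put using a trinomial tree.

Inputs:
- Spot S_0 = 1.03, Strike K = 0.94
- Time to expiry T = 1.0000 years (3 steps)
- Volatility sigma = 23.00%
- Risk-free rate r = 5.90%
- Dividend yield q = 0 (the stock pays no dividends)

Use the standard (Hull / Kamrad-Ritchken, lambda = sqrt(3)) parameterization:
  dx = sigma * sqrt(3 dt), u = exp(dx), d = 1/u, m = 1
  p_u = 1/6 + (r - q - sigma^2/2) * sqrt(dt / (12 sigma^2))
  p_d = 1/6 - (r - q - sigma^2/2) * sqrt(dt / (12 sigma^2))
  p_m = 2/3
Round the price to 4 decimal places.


Answer: Price = V(0,0) = 0.0356

Derivation:
dt = T/N = 0.333333; dx = sigma*sqrt(3*dt) = 0.230000
u = exp(dx) = 1.258600; d = 1/u = 0.794534
p_u = 0.190254, p_m = 0.666667, p_d = 0.143080
Discount per step: exp(-r*dt) = 0.980525
Stock lattice S(k, j) with j the centered position index:
  k=0: S(0,+0) = 1.0300
  k=1: S(1,-1) = 0.8184; S(1,+0) = 1.0300; S(1,+1) = 1.2964
  k=2: S(2,-2) = 0.6502; S(2,-1) = 0.8184; S(2,+0) = 1.0300; S(2,+1) = 1.2964; S(2,+2) = 1.6316
  k=3: S(3,-3) = 0.5166; S(3,-2) = 0.6502; S(3,-1) = 0.8184; S(3,+0) = 1.0300; S(3,+1) = 1.2964; S(3,+2) = 1.6316; S(3,+3) = 2.0535
Terminal payoffs V(N, j) = max(K - S_T, 0):
  V(3,-3) = 0.423377; V(3,-2) = 0.289778; V(3,-1) = 0.121630; V(3,+0) = 0.000000; V(3,+1) = 0.000000; V(3,+2) = 0.000000; V(3,+3) = 0.000000
Backward induction: V(k, j) = exp(-r*dt) * [p_u * V(k+1, j+1) + p_m * V(k+1, j) + p_d * V(k+1, j-1)]
  V(2,-2) = exp(-r*dt) * [p_u*0.121630 + p_m*0.289778 + p_d*0.423377] = 0.271510
  V(2,-1) = exp(-r*dt) * [p_u*0.000000 + p_m*0.121630 + p_d*0.289778] = 0.120162
  V(2,+0) = exp(-r*dt) * [p_u*0.000000 + p_m*0.000000 + p_d*0.121630] = 0.017064
  V(2,+1) = exp(-r*dt) * [p_u*0.000000 + p_m*0.000000 + p_d*0.000000] = 0.000000
  V(2,+2) = exp(-r*dt) * [p_u*0.000000 + p_m*0.000000 + p_d*0.000000] = 0.000000
  V(1,-1) = exp(-r*dt) * [p_u*0.017064 + p_m*0.120162 + p_d*0.271510] = 0.119822
  V(1,+0) = exp(-r*dt) * [p_u*0.000000 + p_m*0.017064 + p_d*0.120162] = 0.028012
  V(1,+1) = exp(-r*dt) * [p_u*0.000000 + p_m*0.000000 + p_d*0.017064] = 0.002394
  V(0,+0) = exp(-r*dt) * [p_u*0.002394 + p_m*0.028012 + p_d*0.119822] = 0.035568


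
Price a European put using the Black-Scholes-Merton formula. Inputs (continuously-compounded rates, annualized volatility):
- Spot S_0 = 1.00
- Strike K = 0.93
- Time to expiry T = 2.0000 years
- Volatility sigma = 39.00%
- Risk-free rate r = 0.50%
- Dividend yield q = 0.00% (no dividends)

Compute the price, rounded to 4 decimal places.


Answer: Price = 0.1713

Derivation:
d1 = (ln(S/K) + (r - q + 0.5*sigma^2) * T) / (sigma * sqrt(T)) = 0.42548010
d2 = d1 - sigma * sqrt(T) = -0.12606319
exp(-rT) = 0.99004983; exp(-qT) = 1.00000000
P = K * exp(-rT) * N(-d2) - S_0 * exp(-qT) * N(-d1)
N(-d1) = 0.33524336; N(-d2) = 0.55015905
P = 0.9300 * 0.99004983 * 0.55015905 - 1.0000 * 1.00000000 * 0.33524336 = 0.1713


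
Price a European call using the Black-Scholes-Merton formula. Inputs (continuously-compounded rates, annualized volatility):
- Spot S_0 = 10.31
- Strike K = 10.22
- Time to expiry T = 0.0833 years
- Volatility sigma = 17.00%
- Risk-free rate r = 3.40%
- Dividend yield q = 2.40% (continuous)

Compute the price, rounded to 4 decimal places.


d1 = (ln(S/K) + (r - q + 0.5*sigma^2) * T) / (sigma * sqrt(T)) = 0.22020601
d2 = d1 - sigma * sqrt(T) = 0.17114105
exp(-rT) = 0.99717181; exp(-qT) = 0.99800280
C = S_0 * exp(-qT) * N(d1) - K * exp(-rT) * N(d2)
N(d1) = 0.58714464; N(d2) = 0.56794357
C = 10.3100 * 0.99800280 * 0.58714464 - 10.2200 * 0.99717181 * 0.56794357 = 0.2534

Answer: Price = 0.2534


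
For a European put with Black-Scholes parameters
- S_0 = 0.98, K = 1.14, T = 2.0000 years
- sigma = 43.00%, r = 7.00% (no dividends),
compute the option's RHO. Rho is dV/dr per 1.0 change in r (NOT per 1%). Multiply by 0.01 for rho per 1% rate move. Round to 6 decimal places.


d1 = 0.2855873232; d2 = -0.3225245086
phi(d1) = 0.3830006500; exp(-qT) = 1.0000000000; exp(-rT) = 0.8693582354
N(-d2) = 0.6264723131
Rho = -K*T*exp(-rT)*N(-d2) = -1.1400 * 2.0000 * 0.8693582354 * 0.6264723131 = -1.241754

Answer: Rho = -1.241754


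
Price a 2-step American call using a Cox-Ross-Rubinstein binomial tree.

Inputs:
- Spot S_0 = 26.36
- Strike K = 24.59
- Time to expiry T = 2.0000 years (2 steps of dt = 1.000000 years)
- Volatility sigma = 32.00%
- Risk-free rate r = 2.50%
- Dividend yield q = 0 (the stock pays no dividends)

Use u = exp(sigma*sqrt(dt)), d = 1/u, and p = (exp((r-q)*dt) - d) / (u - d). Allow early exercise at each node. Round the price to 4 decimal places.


Answer: Price = V(0,0) = 5.9394

Derivation:
dt = T/N = 1.000000
u = exp(sigma*sqrt(dt)) = 1.377128; d = 1/u = 0.726149
p = (exp((r-q)*dt) - d) / (u - d) = 0.459564
Discount per step: exp(-r*dt) = 0.975310
Stock lattice S(k, i) with i counting down-moves:
  k=0: S(0,0) = 26.3600
  k=1: S(1,0) = 36.3011; S(1,1) = 19.1413
  k=2: S(2,0) = 49.9912; S(2,1) = 26.3600; S(2,2) = 13.8994
Terminal payoffs V(N, i) = max(S_T - K, 0):
  V(2,0) = 25.401236; V(2,1) = 1.770000; V(2,2) = 0.000000
Backward induction: V(k, i) = exp(-r*dt) * [p * V(k+1, i) + (1-p) * V(k+1, i+1)]; then take max(V_cont, immediate exercise) for American.
  V(1,0) = exp(-r*dt) * [p*25.401236 + (1-p)*1.770000] = 12.318217; exercise = 11.711088; V(1,0) = max -> 12.318217
  V(1,1) = exp(-r*dt) * [p*1.770000 + (1-p)*0.000000] = 0.793344; exercise = 0.000000; V(1,1) = max -> 0.793344
  V(0,0) = exp(-r*dt) * [p*12.318217 + (1-p)*0.793344] = 5.939399; exercise = 1.770000; V(0,0) = max -> 5.939399


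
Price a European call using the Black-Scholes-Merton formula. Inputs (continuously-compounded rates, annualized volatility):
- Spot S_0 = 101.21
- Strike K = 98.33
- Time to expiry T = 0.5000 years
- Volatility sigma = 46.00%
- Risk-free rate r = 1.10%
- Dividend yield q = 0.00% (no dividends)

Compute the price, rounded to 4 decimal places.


d1 = (ln(S/K) + (r - q + 0.5*sigma^2) * T) / (sigma * sqrt(T)) = 0.26829598
d2 = d1 - sigma * sqrt(T) = -0.05697314
exp(-rT) = 0.99451510; exp(-qT) = 1.00000000
C = S_0 * exp(-qT) * N(d1) - K * exp(-rT) * N(d2)
N(d1) = 0.60576425; N(d2) = 0.47728330
C = 101.2100 * 1.00000000 * 0.60576425 - 98.3300 * 0.99451510 * 0.47728330 = 14.6355

Answer: Price = 14.6355


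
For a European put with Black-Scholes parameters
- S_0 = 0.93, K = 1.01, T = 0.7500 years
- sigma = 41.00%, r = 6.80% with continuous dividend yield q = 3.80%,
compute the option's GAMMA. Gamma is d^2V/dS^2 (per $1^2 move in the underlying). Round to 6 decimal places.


Answer: Gamma = 1.174139

Derivation:
d1 = 0.0084954313; d2 = -0.3465749843
phi(d1) = 0.3989278844; exp(-qT) = 0.9719022941; exp(-rT) = 0.9502786705
Gamma = exp(-qT) * phi(d1) / (S * sigma * sqrt(T)) = 0.9719022941 * 0.3989278844 / (0.9300 * 0.4100 * 0.8660254038) = 1.174139


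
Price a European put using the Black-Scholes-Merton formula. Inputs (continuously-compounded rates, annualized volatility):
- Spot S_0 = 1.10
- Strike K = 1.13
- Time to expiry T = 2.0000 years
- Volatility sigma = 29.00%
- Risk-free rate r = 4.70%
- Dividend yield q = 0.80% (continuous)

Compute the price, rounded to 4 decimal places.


Answer: Price = 0.1459

Derivation:
d1 = (ln(S/K) + (r - q + 0.5*sigma^2) * T) / (sigma * sqrt(T)) = 0.32963989
d2 = d1 - sigma * sqrt(T) = -0.08048205
exp(-rT) = 0.91028276; exp(-qT) = 0.98412732
P = K * exp(-rT) * N(-d2) - S_0 * exp(-qT) * N(-d1)
N(-d1) = 0.37083604; N(-d2) = 0.53207306
P = 1.1300 * 0.91028276 * 0.53207306 - 1.1000 * 0.98412732 * 0.37083604 = 0.1459


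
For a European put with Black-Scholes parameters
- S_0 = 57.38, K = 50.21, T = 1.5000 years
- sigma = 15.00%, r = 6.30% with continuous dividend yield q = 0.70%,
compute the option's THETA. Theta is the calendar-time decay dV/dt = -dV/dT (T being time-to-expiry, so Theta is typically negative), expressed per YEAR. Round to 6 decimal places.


Answer: Theta = -0.259477

Derivation:
d1 = 1.2756757535; d2 = 1.0919640228
phi(d1) = 0.1768217975; exp(-qT) = 0.9895549326; exp(-rT) = 0.9098277346
Theta = -S*exp(-qT)*phi(d1)*sigma/(2*sqrt(T)) + r*K*exp(-rT)*N(-d2) - q*S*exp(-qT)*N(-d1)
N(-d1) = 0.1010350815; N(-d2) = 0.1374244575; sqrt(T) = 1.2247448714
Term 1 = -57.3800 * 0.9895549326 * 0.1768217975 * 0.1500 / (2 * 1.2247448714) = -0.6148255215
Term 2 = 0.0630 * 50.2100 * 0.9098277346 * 0.1374244575 = 0.3955068170
Term 3 = -0.0070 * 57.3800 * 0.9895549326 * 0.1010350815 = -0.0401578717
Theta = -0.6148255215 + (0.3955068170) + (-0.0401578717) = -0.259477


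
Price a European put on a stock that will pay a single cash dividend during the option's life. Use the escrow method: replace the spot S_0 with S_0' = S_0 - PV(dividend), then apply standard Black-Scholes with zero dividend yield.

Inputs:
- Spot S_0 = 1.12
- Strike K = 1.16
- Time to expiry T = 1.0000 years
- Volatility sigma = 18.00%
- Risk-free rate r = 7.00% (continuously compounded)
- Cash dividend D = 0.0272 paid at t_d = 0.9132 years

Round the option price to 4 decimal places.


Answer: Price = 0.0717

Derivation:
PV(D) = D * exp(-r * t_d) = 0.0272 * 0.93807629 = 0.02551568
S_0' = S_0 - PV(D) = 1.1200 - 0.02551568 = 1.09448432
d1 = (ln(S_0'/K) + (r + sigma^2/2)*T) / (sigma*sqrt(T)) = 0.15590728
d2 = d1 - sigma*sqrt(T) = -0.02409272
exp(-rT) = 0.93239382
N(-d1) = 0.43805305; N(-d2) = 0.50961067
P = K * exp(-rT) * N(-d2) - S_0' * N(-d1) = 1.1600 * 0.93239382 * 0.50961067 - 1.09448432 * 0.43805305 = 0.0717


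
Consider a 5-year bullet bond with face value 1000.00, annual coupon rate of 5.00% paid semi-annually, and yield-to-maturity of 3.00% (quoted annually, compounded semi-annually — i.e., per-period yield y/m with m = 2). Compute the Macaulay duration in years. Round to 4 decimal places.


Coupon per period c = face * coupon_rate / m = 25.000000
Periods per year m = 2; per-period yield y/m = 0.015000
Number of cashflows N = 10
Cashflows (t years, CF_t, discount factor 1/(1+y/m)^(m*t), PV):
  t = 0.5000: CF_t = 25.000000, DF = 0.985222, PV = 24.630542
  t = 1.0000: CF_t = 25.000000, DF = 0.970662, PV = 24.266544
  t = 1.5000: CF_t = 25.000000, DF = 0.956317, PV = 23.907925
  t = 2.0000: CF_t = 25.000000, DF = 0.942184, PV = 23.554606
  t = 2.5000: CF_t = 25.000000, DF = 0.928260, PV = 23.206508
  t = 3.0000: CF_t = 25.000000, DF = 0.914542, PV = 22.863555
  t = 3.5000: CF_t = 25.000000, DF = 0.901027, PV = 22.525670
  t = 4.0000: CF_t = 25.000000, DF = 0.887711, PV = 22.192778
  t = 4.5000: CF_t = 25.000000, DF = 0.874592, PV = 21.864806
  t = 5.0000: CF_t = 1025.000000, DF = 0.861667, PV = 883.208913
Price P = sum_t PV_t = 1092.221846
Macaulay numerator sum_t t * PV_t:
  t * PV_t at t = 0.5000: 12.315271
  t * PV_t at t = 1.0000: 24.266544
  t * PV_t at t = 1.5000: 35.861887
  t * PV_t at t = 2.0000: 47.109212
  t * PV_t at t = 2.5000: 58.016270
  t * PV_t at t = 3.0000: 68.590664
  t * PV_t at t = 3.5000: 78.839844
  t * PV_t at t = 4.0000: 88.771112
  t * PV_t at t = 4.5000: 98.391627
  t * PV_t at t = 5.0000: 4416.044563
Macaulay duration D = (sum_t t * PV_t) / P = 4928.206994 / 1092.221846 = 4.512093

Answer: Macaulay duration = 4.5121 years


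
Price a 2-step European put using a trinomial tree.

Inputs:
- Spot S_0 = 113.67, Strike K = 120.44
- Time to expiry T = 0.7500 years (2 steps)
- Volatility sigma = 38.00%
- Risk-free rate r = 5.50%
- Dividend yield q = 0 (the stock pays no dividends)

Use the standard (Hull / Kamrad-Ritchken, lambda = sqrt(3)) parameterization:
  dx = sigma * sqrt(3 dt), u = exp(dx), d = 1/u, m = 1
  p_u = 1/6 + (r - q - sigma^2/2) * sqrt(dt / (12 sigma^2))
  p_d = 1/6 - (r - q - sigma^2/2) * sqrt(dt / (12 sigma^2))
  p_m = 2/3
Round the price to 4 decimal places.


Answer: Price = V(0,0) = 15.2269

Derivation:
dt = T/N = 0.375000; dx = sigma*sqrt(3*dt) = 0.403051
u = exp(dx) = 1.496383; d = 1/u = 0.668278
p_u = 0.158665, p_m = 0.666667, p_d = 0.174668
Discount per step: exp(-r*dt) = 0.979586
Stock lattice S(k, j) with j the centered position index:
  k=0: S(0,+0) = 113.6700
  k=1: S(1,-1) = 75.9632; S(1,+0) = 113.6700; S(1,+1) = 170.0939
  k=2: S(2,-2) = 50.7645; S(2,-1) = 75.9632; S(2,+0) = 113.6700; S(2,+1) = 170.0939; S(2,+2) = 254.5256
Terminal payoffs V(N, j) = max(K - S_T, 0):
  V(2,-2) = 69.675475; V(2,-1) = 44.476828; V(2,+0) = 6.770000; V(2,+1) = 0.000000; V(2,+2) = 0.000000
Backward induction: V(k, j) = exp(-r*dt) * [p_u * V(k+1, j+1) + p_m * V(k+1, j) + p_d * V(k+1, j-1)]
  V(1,-1) = exp(-r*dt) * [p_u*6.770000 + p_m*44.476828 + p_d*69.675475] = 42.019810
  V(1,+0) = exp(-r*dt) * [p_u*0.000000 + p_m*6.770000 + p_d*44.476828] = 12.031296
  V(1,+1) = exp(-r*dt) * [p_u*0.000000 + p_m*0.000000 + p_d*6.770000] = 1.158364
  V(0,+0) = exp(-r*dt) * [p_u*1.158364 + p_m*12.031296 + p_d*42.019810] = 15.226863


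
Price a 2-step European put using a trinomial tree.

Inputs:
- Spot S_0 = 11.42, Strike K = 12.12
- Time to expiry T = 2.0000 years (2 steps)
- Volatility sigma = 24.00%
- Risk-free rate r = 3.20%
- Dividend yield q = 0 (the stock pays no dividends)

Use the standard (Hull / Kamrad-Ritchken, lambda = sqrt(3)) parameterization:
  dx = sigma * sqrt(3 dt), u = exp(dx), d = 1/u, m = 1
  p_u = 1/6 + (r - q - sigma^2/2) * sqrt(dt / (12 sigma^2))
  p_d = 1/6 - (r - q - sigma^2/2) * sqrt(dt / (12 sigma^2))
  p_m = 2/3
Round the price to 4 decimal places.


dt = T/N = 1.000000; dx = sigma*sqrt(3*dt) = 0.415692
u = exp(dx) = 1.515419; d = 1/u = 0.659883
p_u = 0.170516, p_m = 0.666667, p_d = 0.162818
Discount per step: exp(-r*dt) = 0.968507
Stock lattice S(k, j) with j the centered position index:
  k=0: S(0,+0) = 11.4200
  k=1: S(1,-1) = 7.5359; S(1,+0) = 11.4200; S(1,+1) = 17.3061
  k=2: S(2,-2) = 4.9728; S(2,-1) = 7.5359; S(2,+0) = 11.4200; S(2,+1) = 17.3061; S(2,+2) = 26.2260
Terminal payoffs V(N, j) = max(K - S_T, 0):
  V(2,-2) = 7.147206; V(2,-1) = 4.584132; V(2,+0) = 0.700000; V(2,+1) = 0.000000; V(2,+2) = 0.000000
Backward induction: V(k, j) = exp(-r*dt) * [p_u * V(k+1, j+1) + p_m * V(k+1, j) + p_d * V(k+1, j-1)]
  V(1,-1) = exp(-r*dt) * [p_u*0.700000 + p_m*4.584132 + p_d*7.147206] = 4.202486
  V(1,+0) = exp(-r*dt) * [p_u*0.000000 + p_m*0.700000 + p_d*4.584132] = 1.174841
  V(1,+1) = exp(-r*dt) * [p_u*0.000000 + p_m*0.000000 + p_d*0.700000] = 0.110383
  V(0,+0) = exp(-r*dt) * [p_u*0.110383 + p_m*1.174841 + p_d*4.202486] = 1.439480

Answer: Price = V(0,0) = 1.4395


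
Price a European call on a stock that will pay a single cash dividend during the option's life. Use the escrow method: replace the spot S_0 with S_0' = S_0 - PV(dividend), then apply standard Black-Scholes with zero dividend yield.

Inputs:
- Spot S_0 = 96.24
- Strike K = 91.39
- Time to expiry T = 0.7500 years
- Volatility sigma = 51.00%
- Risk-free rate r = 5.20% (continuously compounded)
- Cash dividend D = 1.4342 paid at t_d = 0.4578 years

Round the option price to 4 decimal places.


Answer: Price = 19.6739

Derivation:
PV(D) = D * exp(-r * t_d) = 1.4342 * 0.97647552 = 1.40046119
S_0' = S_0 - PV(D) = 96.2400 - 1.40046119 = 94.83953881
d1 = (ln(S_0'/K) + (r + sigma^2/2)*T) / (sigma*sqrt(T)) = 0.39302346
d2 = d1 - sigma*sqrt(T) = -0.04864949
exp(-rT) = 0.96175071
N(d1) = 0.65284892; N(d2) = 0.48059931
C = S_0' * N(d1) - K * exp(-rT) * N(d2) = 94.83953881 * 0.65284892 - 91.3900 * 0.96175071 * 0.48059931 = 19.6739


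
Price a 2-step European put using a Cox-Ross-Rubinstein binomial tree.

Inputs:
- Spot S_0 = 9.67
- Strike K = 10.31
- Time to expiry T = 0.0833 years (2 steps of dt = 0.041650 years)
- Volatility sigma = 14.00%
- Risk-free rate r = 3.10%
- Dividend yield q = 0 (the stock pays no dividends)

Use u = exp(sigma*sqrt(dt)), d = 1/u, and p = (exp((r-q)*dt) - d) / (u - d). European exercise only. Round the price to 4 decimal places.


dt = T/N = 0.041650
u = exp(sigma*sqrt(dt)) = 1.028984; d = 1/u = 0.971833
p = (exp((r-q)*dt) - d) / (u - d) = 0.515464
Discount per step: exp(-r*dt) = 0.998710
Stock lattice S(k, i) with i counting down-moves:
  k=0: S(0,0) = 9.6700
  k=1: S(1,0) = 9.9503; S(1,1) = 9.3976
  k=2: S(2,0) = 10.2387; S(2,1) = 9.6700; S(2,2) = 9.1329
Terminal payoffs V(N, i) = max(K - S_T, 0):
  V(2,0) = 0.071331; V(2,1) = 0.640000; V(2,2) = 1.177084
Backward induction: V(k, i) = exp(-r*dt) * [p * V(k+1, i) + (1-p) * V(k+1, i+1)].
  V(1,0) = exp(-r*dt) * [p*0.071331 + (1-p)*0.640000] = 0.346424
  V(1,1) = exp(-r*dt) * [p*0.640000 + (1-p)*1.177084] = 0.899075
  V(0,0) = exp(-r*dt) * [p*0.346424 + (1-p)*0.899075] = 0.613411

Answer: Price = V(0,0) = 0.6134


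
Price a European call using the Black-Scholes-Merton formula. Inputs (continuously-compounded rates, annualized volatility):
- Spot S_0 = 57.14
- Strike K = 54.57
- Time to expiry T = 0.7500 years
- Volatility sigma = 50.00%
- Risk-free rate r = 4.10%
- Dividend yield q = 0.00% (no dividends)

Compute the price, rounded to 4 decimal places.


Answer: Price = 11.6890

Derivation:
d1 = (ln(S/K) + (r - q + 0.5*sigma^2) * T) / (sigma * sqrt(T)) = 0.39379934
d2 = d1 - sigma * sqrt(T) = -0.03921336
exp(-rT) = 0.96971797; exp(-qT) = 1.00000000
C = S_0 * exp(-qT) * N(d1) - K * exp(-rT) * N(d2)
N(d1) = 0.65313540; N(d2) = 0.48436014
C = 57.1400 * 1.00000000 * 0.65313540 - 54.5700 * 0.96971797 * 0.48436014 = 11.6890


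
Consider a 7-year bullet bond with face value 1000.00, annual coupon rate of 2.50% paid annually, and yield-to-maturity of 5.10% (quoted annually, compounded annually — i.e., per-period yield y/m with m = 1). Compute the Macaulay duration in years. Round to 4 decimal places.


Coupon per period c = face * coupon_rate / m = 25.000000
Periods per year m = 1; per-period yield y/m = 0.051000
Number of cashflows N = 7
Cashflows (t years, CF_t, discount factor 1/(1+y/m)^(m*t), PV):
  t = 1.0000: CF_t = 25.000000, DF = 0.951475, PV = 23.786870
  t = 2.0000: CF_t = 25.000000, DF = 0.905304, PV = 22.632607
  t = 3.0000: CF_t = 25.000000, DF = 0.861374, PV = 21.534355
  t = 4.0000: CF_t = 25.000000, DF = 0.819576, PV = 20.489395
  t = 5.0000: CF_t = 25.000000, DF = 0.779806, PV = 19.495143
  t = 6.0000: CF_t = 25.000000, DF = 0.741965, PV = 18.549137
  t = 7.0000: CF_t = 1025.000000, DF = 0.705961, PV = 723.610489
Price P = sum_t PV_t = 850.097995
Macaulay numerator sum_t t * PV_t:
  t * PV_t at t = 1.0000: 23.786870
  t * PV_t at t = 2.0000: 45.265213
  t * PV_t at t = 3.0000: 64.603064
  t * PV_t at t = 4.0000: 81.957582
  t * PV_t at t = 5.0000: 97.475716
  t * PV_t at t = 6.0000: 111.294823
  t * PV_t at t = 7.0000: 5065.273420
Macaulay duration D = (sum_t t * PV_t) / P = 5489.656687 / 850.097995 = 6.457675

Answer: Macaulay duration = 6.4577 years


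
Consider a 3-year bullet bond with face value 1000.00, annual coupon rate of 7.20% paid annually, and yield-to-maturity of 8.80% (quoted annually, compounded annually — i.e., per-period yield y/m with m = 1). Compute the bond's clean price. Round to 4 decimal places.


Coupon per period c = face * coupon_rate / m = 72.000000
Periods per year m = 1; per-period yield y/m = 0.088000
Number of cashflows N = 3
Cashflows (t years, CF_t, discount factor 1/(1+y/m)^(m*t), PV):
  t = 1.0000: CF_t = 72.000000, DF = 0.919118, PV = 66.176471
  t = 2.0000: CF_t = 72.000000, DF = 0.844777, PV = 60.823962
  t = 3.0000: CF_t = 1072.000000, DF = 0.776450, PV = 832.354054
Price P = sum_t PV_t = 959.354487

Answer: Price = 959.3545


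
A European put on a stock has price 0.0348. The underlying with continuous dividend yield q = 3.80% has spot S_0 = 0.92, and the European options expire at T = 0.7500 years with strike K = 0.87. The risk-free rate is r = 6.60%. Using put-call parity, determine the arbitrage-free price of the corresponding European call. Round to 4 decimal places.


Put-call parity: C - P = S_0 * exp(-qT) - K * exp(-rT).
S_0 * exp(-qT) = 0.9200 * 0.97190229 = 0.89415011
K * exp(-rT) = 0.8700 * 0.95170516 = 0.82798349
C = P + S*exp(-qT) - K*exp(-rT)
C = 0.0348 + 0.89415011 - 0.82798349 = 0.1010

Answer: Call price = 0.1010
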